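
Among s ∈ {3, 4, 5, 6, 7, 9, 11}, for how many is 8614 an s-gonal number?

s = 3: P(3, 130) = 8515 and P(3, 131) = 8646; 8614 is not s-gonal.
s = 4: P(4, 92) = 8464 and P(4, 93) = 8649; 8614 is not s-gonal.
s = 5: P(5, 75) = 8400 and P(5, 76) = 8626; 8614 is not s-gonal.
s = 6: P(6, 65) = 8385 and P(6, 66) = 8646; 8614 is not s-gonal.
s = 7: P(7, 59) = 8614. ✓
s = 9: P(9, 49) = 8281 and P(9, 50) = 8625; 8614 is not s-gonal.
s = 11: P(11, 44) = 8558 and P(11, 45) = 8955; 8614 is not s-gonal.
Hits: s ∈ {7} → 1.

1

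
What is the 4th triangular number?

The 4th triangular number is n(n+1)/2 with n = 4.
4·5/2 = 20/2 = 10.

10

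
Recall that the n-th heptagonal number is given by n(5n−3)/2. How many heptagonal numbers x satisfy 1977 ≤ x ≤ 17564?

The n-th heptagonal number is n(5n−3)/2.
Smallest index with value ≥ 1977: n = 29 (giving 2059).
Largest index with value ≤ 17564: n = 84 (giving 17514).
Indices 29 through 84: 56 terms.

56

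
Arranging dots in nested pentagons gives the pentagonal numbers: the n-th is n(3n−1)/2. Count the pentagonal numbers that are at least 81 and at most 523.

The n-th pentagonal number is n(3n−1)/2.
Smallest index with value ≥ 81: n = 8 (giving 92).
Largest index with value ≤ 523: n = 18 (giving 477).
Indices 8 through 18: 11 terms.

11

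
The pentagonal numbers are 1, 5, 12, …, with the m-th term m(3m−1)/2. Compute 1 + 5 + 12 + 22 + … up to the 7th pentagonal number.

196

Σ i(3i−1)/2 = (3Σi² − Σi) / 2 over i = 1..7.
Σi = 28 and Σi² = 140.
(3·140 − 1·28) / 2 = 392/2 = 196.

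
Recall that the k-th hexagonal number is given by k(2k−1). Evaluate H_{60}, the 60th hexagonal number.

7140

60·(2·60 − 1) = 60·119 = 7140.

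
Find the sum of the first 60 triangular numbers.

Σ i(i+1)/2 = (Σi² + Σi) / 2 over i = 1..60.
Σi = 1830 and Σi² = 73810.
(1·73810 + 1·1830) / 2 = 75640/2 = 37820.

37820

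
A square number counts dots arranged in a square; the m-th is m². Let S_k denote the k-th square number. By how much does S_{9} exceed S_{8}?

n² − (n−1)² = 2n − 1, so 9² − 8² = 2·9 − 1 = 17.

17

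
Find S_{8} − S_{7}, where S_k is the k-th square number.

n² − (n−1)² = 2n − 1, so 8² − 7² = 2·8 − 1 = 15.

15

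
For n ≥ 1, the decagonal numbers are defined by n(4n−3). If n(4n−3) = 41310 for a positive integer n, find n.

102

Set n(4n−3) = 41310, giving 4n² − 3n − 41310 = 0.
The discriminant is 9 + 16·41310 = 660969, and √660969 = 813.
So n = (3 + 813) / 8 = 816/8 = 102.
Check: 102·(4·102 − 3) = 41310. ✓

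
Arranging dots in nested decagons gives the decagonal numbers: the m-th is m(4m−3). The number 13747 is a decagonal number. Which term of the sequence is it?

Set n(4n−3) = 13747, giving 4n² − 3n − 13747 = 0.
The discriminant is 9 + 16·13747 = 219961, and √219961 = 469.
So n = (3 + 469) / 8 = 472/8 = 59.
Check: 59·(4·59 − 3) = 13747. ✓

59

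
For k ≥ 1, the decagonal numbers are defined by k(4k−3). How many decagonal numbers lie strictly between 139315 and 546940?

The n-th decagonal number is n(4n−3).
Smallest index with value > 139315: n = 188 (giving 140812).
Largest index with value < 546940: n = 370 (giving 546490).
Indices 188 through 370: 183 terms.

183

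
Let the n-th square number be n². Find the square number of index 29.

The 29th square number is n² with n = 29.
29² = 841.

841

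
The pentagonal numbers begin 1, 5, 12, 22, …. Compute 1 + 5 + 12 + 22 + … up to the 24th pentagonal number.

Σ i(3i−1)/2 = (3Σi² − Σi) / 2 over i = 1..24.
Σi = 300 and Σi² = 4900.
(3·4900 − 1·300) / 2 = 14400/2 = 7200.

7200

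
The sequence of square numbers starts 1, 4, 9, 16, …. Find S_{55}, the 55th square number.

The 55th square number is n² with n = 55.
55² = 3025.

3025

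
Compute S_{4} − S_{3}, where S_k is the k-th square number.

n² − (n−1)² = 2n − 1, so 4² − 3² = 2·4 − 1 = 7.

7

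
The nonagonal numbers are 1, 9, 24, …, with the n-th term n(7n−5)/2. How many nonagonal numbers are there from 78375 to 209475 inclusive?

The n-th nonagonal number is n(7n−5)/2.
Smallest index with value ≥ 78375: n = 150 (giving 78375).
Largest index with value ≤ 209475: n = 245 (giving 209475).
Indices 150 through 245: 96 terms.

96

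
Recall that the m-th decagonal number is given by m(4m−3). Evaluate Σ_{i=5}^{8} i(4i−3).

Σ i(4i−3) = 4Σi² − 3Σi over i = 5..8.
Σi = 36 − 10 = 26 and Σi² = 204 − 30 = 174.
4·174 − 3·26 = 618.

618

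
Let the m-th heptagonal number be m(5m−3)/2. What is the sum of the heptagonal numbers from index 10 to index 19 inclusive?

Σ i(5i−3)/2 = (5Σi² − 3Σi) / 2 over i = 10..19.
Σi = 190 − 45 = 145 and Σi² = 2470 − 285 = 2185.
(5·2185 − 3·145) / 2 = 10490/2 = 5245.

5245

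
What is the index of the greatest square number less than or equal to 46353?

215

Solve n² ≤ 46353 for integer n.
n = 215 gives 46225 ≤ 46353, while n = 216 gives 46656 > 46353; so the answer is index 215.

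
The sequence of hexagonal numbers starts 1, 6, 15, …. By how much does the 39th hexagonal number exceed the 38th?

153

Consecutive hexagonal numbers differ by 4n − 3: here 4·39 − 3 = 153.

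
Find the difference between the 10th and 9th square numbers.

19

n² − (n−1)² = 2n − 1, so 10² − 9² = 2·10 − 1 = 19.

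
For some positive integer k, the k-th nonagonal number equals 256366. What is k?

271

Set n(7n−5)/2 = 256366, giving 7n² − 5n − 512732 = 0.
The discriminant is 25 + 56·256366 = 14356521, and √14356521 = 3789.
So n = (5 + 3789) / 14 = 3794/14 = 271.
Check: 271·(7·271 − 5)/2 = 256366. ✓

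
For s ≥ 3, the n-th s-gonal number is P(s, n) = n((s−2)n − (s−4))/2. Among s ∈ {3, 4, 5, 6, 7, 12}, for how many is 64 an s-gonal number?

2

s = 3: P(3, 10) = 55 and P(3, 11) = 66; 64 is not s-gonal.
s = 4: P(4, 8) = 64. ✓
s = 5: P(5, 6) = 51 and P(5, 7) = 70; 64 is not s-gonal.
s = 6: P(6, 5) = 45 and P(6, 6) = 66; 64 is not s-gonal.
s = 7: P(7, 5) = 55 and P(7, 6) = 81; 64 is not s-gonal.
s = 12: P(12, 4) = 64. ✓
Hits: s ∈ {4, 12} → 2.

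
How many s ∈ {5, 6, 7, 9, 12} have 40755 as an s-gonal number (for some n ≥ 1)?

2

s = 5: P(5, 165) = 40755. ✓
s = 6: P(6, 143) = 40755. ✓
s = 7: P(7, 127) = 40132 and P(7, 128) = 40768; 40755 is not s-gonal.
s = 9: P(9, 108) = 40554 and P(9, 109) = 41311; 40755 is not s-gonal.
s = 12: P(12, 90) = 40140 and P(12, 91) = 41041; 40755 is not s-gonal.
Hits: s ∈ {5, 6} → 2.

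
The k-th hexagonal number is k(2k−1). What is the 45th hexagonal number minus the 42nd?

45·(2·45 − 1) = 4005 and 42·(2·42 − 1) = 3486.
Difference: 4005 − 3486 = 519.

519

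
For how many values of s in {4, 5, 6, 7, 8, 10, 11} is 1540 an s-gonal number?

2

s = 4: P(4, 39) = 1521 and P(4, 40) = 1600; 1540 is not s-gonal.
s = 5: P(5, 32) = 1520 and P(5, 33) = 1617; 1540 is not s-gonal.
s = 6: P(6, 28) = 1540. ✓
s = 7: P(7, 25) = 1525 and P(7, 26) = 1651; 1540 is not s-gonal.
s = 8: P(8, 22) = 1408 and P(8, 23) = 1541; 1540 is not s-gonal.
s = 10: P(10, 20) = 1540. ✓
s = 11: P(11, 18) = 1395 and P(11, 19) = 1558; 1540 is not s-gonal.
Hits: s ∈ {6, 10} → 2.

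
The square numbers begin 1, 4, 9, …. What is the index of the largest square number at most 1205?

Solve n² ≤ 1205 for integer n.
n = 34 gives 1156 ≤ 1205, while n = 35 gives 1225 > 1205; so the answer is index 34.

34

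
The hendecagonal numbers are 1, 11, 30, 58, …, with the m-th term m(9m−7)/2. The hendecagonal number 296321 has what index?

257

Set n(9n−7)/2 = 296321, giving 9n² − 7n − 592642 = 0.
So n = (7 + 4619) / 18 = 4626/18 = 257.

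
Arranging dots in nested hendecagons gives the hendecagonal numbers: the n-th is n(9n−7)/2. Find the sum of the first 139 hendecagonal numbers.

4037950

Σ i(9i−7)/2 = (9Σi² − 7Σi) / 2 over i = 1..139.
Σi = 9730 and Σi² = 904890.
(9·904890 − 7·9730) / 2 = 8075900/2 = 4037950.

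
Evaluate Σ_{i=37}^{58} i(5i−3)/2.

Σ i(5i−3)/2 = (5Σi² − 3Σi) / 2 over i = 37..58.
Σi = 1711 − 666 = 1045 and Σi² = 66729 − 16206 = 50523.
(5·50523 − 3·1045) / 2 = 249480/2 = 124740.

124740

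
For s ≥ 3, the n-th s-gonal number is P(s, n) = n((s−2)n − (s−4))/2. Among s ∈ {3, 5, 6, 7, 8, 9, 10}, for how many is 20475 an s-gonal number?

1

s = 3: P(3, 201) = 20301 and P(3, 202) = 20503; 20475 is not s-gonal.
s = 5: P(5, 117) = 20475. ✓
s = 6: P(6, 101) = 20301 and P(6, 102) = 20706; 20475 is not s-gonal.
s = 7: P(7, 90) = 20115 and P(7, 91) = 20566; 20475 is not s-gonal.
s = 8: P(8, 82) = 20008 and P(8, 83) = 20501; 20475 is not s-gonal.
s = 9: P(9, 76) = 20026 and P(9, 77) = 20559; 20475 is not s-gonal.
s = 10: P(10, 71) = 19951 and P(10, 72) = 20520; 20475 is not s-gonal.
Hits: s ∈ {5} → 1.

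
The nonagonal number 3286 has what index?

31

Set n(7n−5)/2 = 3286, giving 7n² − 5n − 6572 = 0.
So n = (5 + 429) / 14 = 434/14 = 31.
Check: 31·(7·31 − 5)/2 = 3286. ✓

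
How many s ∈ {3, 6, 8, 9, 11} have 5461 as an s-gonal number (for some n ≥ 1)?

s = 3: P(3, 104) = 5460 and P(3, 105) = 5565; 5461 is not s-gonal.
s = 6: P(6, 52) = 5356 and P(6, 53) = 5565; 5461 is not s-gonal.
s = 8: P(8, 43) = 5461. ✓
s = 9: P(9, 39) = 5226 and P(9, 40) = 5500; 5461 is not s-gonal.
s = 11: P(11, 35) = 5390 and P(11, 36) = 5706; 5461 is not s-gonal.
Hits: s ∈ {8} → 1.

1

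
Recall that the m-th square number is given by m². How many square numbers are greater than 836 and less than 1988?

16

The n-th square number is n².
Smallest index with value > 836: n = 29 (giving 841).
Largest index with value < 1988: n = 44 (giving 1936).
Indices 29 through 44: 16 terms.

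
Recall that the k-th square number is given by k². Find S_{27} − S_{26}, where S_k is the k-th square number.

53

n² − (n−1)² = 2n − 1, so 27² − 26² = 2·27 − 1 = 53.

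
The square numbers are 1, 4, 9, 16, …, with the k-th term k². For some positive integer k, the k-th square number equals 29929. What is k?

We need n² = 29929, so n = √29929 = 173.
Check: 173² = 29929. ✓

173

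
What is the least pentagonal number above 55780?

Solve n(3n−1)/2 > 55780 for integer n.
The largest n with value ≤ 55780 is 193 (since 55777 ≤ 55780 < 56357), so the first above is n = 194, value 56357.

56357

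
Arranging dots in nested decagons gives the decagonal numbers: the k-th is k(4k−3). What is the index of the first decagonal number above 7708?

45

Solve n(4n−3) > 7708 for integer n.
The largest n with value ≤ 7708 is 44 (since 7612 ≤ 7708 < 7965), so the first above is n = 45, value 7965.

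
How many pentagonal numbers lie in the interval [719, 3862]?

28

The n-th pentagonal number is n(3n−1)/2.
Smallest index with value ≥ 719: n = 23 (giving 782).
Largest index with value ≤ 3862: n = 50 (giving 3725).
Indices 23 through 50: 28 terms.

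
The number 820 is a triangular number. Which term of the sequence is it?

Set n(n+1)/2 = 820, giving n² + n − 1640 = 0.
The discriminant is 1 + 8·820 = 6561, and √6561 = 81.
So n = (-1 + 81) / 2 = 80/2 = 40.

40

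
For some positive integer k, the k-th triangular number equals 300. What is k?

24

Set n(n+1)/2 = 300, giving n² + n − 600 = 0.
The discriminant is 1 + 8·300 = 2401, and √2401 = 49.
So n = (-1 + 49) / 2 = 48/2 = 24.
Check: 24·25/2 = 300. ✓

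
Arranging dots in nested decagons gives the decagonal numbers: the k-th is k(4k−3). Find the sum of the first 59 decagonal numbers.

Σ i(4i−3) = 4Σi² − 3Σi over i = 1..59.
Σi = 1770 and Σi² = 70210.
4·70210 − 3·1770 = 275530.

275530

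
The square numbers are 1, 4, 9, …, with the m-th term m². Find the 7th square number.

49

The 7th square number is n² with n = 7.
7² = 49.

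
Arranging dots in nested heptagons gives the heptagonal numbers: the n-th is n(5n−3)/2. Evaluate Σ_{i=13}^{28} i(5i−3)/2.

17168

Σ i(5i−3)/2 = (5Σi² − 3Σi) / 2 over i = 13..28.
Σi = 406 − 78 = 328 and Σi² = 7714 − 650 = 7064.
(5·7064 − 3·328) / 2 = 34336/2 = 17168.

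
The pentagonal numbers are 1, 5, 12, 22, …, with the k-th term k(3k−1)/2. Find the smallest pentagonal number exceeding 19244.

Solve n(3n−1)/2 > 19244 for integer n.
The largest n with value ≤ 19244 is 113 (since 19097 ≤ 19244 < 19437), so the first above is n = 114, value 19437.

19437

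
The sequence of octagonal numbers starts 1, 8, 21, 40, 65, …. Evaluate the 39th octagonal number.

4485

39·(3·39 − 2) = 39·115 = 4485.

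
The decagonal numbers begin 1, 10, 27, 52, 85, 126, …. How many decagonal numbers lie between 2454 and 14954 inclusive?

The n-th decagonal number is n(4n−3).
Smallest index with value ≥ 2454: n = 26 (giving 2626).
Largest index with value ≤ 14954: n = 61 (giving 14701).
Indices 26 through 61: 36 terms.

36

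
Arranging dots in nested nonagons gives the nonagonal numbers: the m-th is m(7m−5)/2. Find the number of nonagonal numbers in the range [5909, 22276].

39

The n-th nonagonal number is n(7n−5)/2.
Smallest index with value ≥ 5909: n = 42 (giving 6069).
Largest index with value ≤ 22276: n = 80 (giving 22200).
Indices 42 through 80: 39 terms.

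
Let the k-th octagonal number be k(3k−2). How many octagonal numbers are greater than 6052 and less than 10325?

The n-th octagonal number is n(3n−2).
Smallest index with value > 6052: n = 46 (giving 6256).
Largest index with value < 10325: n = 58 (giving 9976).
Indices 46 through 58: 13 terms.

13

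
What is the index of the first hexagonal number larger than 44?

5

Solve n(2n−1) > 44 for integer n.
The largest n with value ≤ 44 is 4 (since 28 ≤ 44 < 45), so the first above is n = 5, value 45.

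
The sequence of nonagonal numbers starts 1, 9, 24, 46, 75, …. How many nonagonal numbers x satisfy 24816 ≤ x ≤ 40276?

The n-th nonagonal number is n(7n−5)/2.
Smallest index with value ≥ 24816: n = 85 (giving 25075).
Largest index with value ≤ 40276: n = 107 (giving 39804).
Indices 85 through 107: 23 terms.

23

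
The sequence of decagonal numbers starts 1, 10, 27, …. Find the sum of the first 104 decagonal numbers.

1505140

Σ i(4i−3) = 4Σi² − 3Σi over i = 1..104.
Σi = 5460 and Σi² = 380380.
4·380380 − 3·5460 = 1505140.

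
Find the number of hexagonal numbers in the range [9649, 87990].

141

The n-th hexagonal number is n(2n−1).
Smallest index with value ≥ 9649: n = 70 (giving 9730).
Largest index with value ≤ 87990: n = 210 (giving 87990).
Indices 70 through 210: 141 terms.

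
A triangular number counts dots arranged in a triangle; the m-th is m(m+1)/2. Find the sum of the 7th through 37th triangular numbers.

9083

Σ i(i+1)/2 = (Σi² + Σi) / 2 over i = 7..37.
Σi = 703 − 21 = 682 and Σi² = 17575 − 91 = 17484.
(1·17484 + 1·682) / 2 = 18166/2 = 9083.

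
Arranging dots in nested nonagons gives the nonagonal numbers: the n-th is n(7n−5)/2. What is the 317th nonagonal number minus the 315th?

4419

317·(7·317 − 5)/2 = 350919 and 315·(7·315 − 5)/2 = 346500.
Difference: 350919 − 346500 = 4419.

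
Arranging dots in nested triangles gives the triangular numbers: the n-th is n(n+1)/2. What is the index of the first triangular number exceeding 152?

17

Solve n(n+1)/2 > 152 for integer n.
The largest n with value ≤ 152 is 16 (since 136 ≤ 152 < 153), so the first above is n = 17, value 153.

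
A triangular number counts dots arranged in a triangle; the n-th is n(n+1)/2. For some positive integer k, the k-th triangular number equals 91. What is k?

Set n(n+1)/2 = 91, giving n² + n − 182 = 0.
The discriminant is 1 + 8·91 = 729, and √729 = 27.
So n = (-1 + 27) / 2 = 26/2 = 13.
Check: 13·14/2 = 91. ✓

13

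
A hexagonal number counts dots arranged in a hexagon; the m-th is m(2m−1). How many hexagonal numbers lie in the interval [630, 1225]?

8

The n-th hexagonal number is n(2n−1).
Smallest index with value ≥ 630: n = 18 (giving 630).
Largest index with value ≤ 1225: n = 25 (giving 1225).
Indices 18 through 25: 8 terms.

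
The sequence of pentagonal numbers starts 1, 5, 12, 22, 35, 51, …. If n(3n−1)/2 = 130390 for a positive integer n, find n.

295

Set n(3n−1)/2 = 130390, giving 3n² − n − 260780 = 0.
The discriminant is 1 + 24·130390 = 3129361, and √3129361 = 1769.
So n = (1 + 1769) / 6 = 1770/6 = 295.
Check: 295·(3·295 − 1)/2 = 130390. ✓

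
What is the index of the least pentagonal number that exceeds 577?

Solve n(3n−1)/2 > 577 for integer n.
The largest n with value ≤ 577 is 19 (since 532 ≤ 577 < 590), so the first above is n = 20, value 590.

20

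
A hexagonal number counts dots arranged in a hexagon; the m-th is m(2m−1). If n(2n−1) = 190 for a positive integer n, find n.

10

Set n(2n−1) = 190, giving 2n² − n − 190 = 0.
The discriminant is 1 + 8·190 = 1521, and √1521 = 39.
So n = (1 + 39) / 4 = 40/4 = 10.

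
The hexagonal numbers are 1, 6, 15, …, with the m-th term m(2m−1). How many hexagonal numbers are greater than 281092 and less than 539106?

The n-th hexagonal number is n(2n−1).
Smallest index with value > 281092: n = 376 (giving 282376).
Largest index with value < 539106: n = 519 (giving 538203).
Indices 376 through 519: 144 terms.

144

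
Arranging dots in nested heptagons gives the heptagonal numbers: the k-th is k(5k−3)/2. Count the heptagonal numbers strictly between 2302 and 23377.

66

The n-th heptagonal number is n(5n−3)/2.
Smallest index with value > 2302: n = 31 (giving 2356).
Largest index with value < 23377: n = 96 (giving 22896).
Indices 31 through 96: 66 terms.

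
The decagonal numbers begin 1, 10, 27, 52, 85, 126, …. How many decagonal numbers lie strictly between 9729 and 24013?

28

The n-th decagonal number is n(4n−3).
Smallest index with value > 9729: n = 50 (giving 9850).
Largest index with value < 24013: n = 77 (giving 23485).
Indices 50 through 77: 28 terms.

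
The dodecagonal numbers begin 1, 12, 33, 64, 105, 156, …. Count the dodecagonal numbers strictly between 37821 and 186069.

106

The n-th dodecagonal number is n(5n−4).
Smallest index with value > 37821: n = 88 (giving 38368).
Largest index with value < 186069: n = 193 (giving 185473).
Indices 88 through 193: 106 terms.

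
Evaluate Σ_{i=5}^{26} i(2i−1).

12001

Σ i(2i−1) = 2Σi² − Σi over i = 5..26.
Σi = 351 − 10 = 341 and Σi² = 6201 − 30 = 6171.
2·6171 − 1·341 = 12001.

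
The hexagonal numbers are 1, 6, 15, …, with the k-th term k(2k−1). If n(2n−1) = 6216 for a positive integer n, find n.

56

Set n(2n−1) = 6216, giving 2n² − n − 6216 = 0.
The discriminant is 1 + 8·6216 = 49729, and √49729 = 223.
So n = (1 + 223) / 4 = 224/4 = 56.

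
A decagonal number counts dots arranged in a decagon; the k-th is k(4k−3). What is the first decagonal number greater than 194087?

Solve n(4n−3) > 194087 for integer n.
The largest n with value ≤ 194087 is 220 (since 192940 ≤ 194087 < 194701), so the first above is n = 221, value 194701.

194701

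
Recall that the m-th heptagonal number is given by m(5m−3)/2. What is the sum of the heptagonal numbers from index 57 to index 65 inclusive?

83049

Σ i(5i−3)/2 = (5Σi² − 3Σi) / 2 over i = 57..65.
Σi = 2145 − 1596 = 549 and Σi² = 93665 − 60116 = 33549.
(5·33549 − 3·549) / 2 = 166098/2 = 83049.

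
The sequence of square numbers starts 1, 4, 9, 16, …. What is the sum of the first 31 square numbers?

10416

Σ_{i=1}^{31} i² = 31·32·63/6 = 10416.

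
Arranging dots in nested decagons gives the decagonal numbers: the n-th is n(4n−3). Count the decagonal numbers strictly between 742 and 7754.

30

The n-th decagonal number is n(4n−3).
Smallest index with value > 742: n = 15 (giving 855).
Largest index with value < 7754: n = 44 (giving 7612).
Indices 15 through 44: 30 terms.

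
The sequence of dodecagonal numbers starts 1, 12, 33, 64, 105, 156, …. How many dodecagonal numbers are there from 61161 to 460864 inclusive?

194

The n-th dodecagonal number is n(5n−4).
Smallest index with value ≥ 61161: n = 111 (giving 61161).
Largest index with value ≤ 460864: n = 304 (giving 460864).
Indices 111 through 304: 194 terms.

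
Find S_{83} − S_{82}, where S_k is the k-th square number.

165

n² − (n−1)² = 2n − 1, so 83² − 82² = 2·83 − 1 = 165.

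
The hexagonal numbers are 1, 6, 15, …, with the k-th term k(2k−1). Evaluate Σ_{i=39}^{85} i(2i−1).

375718

Σ i(2i−1) = 2Σi² − Σi over i = 39..85.
Σi = 3655 − 741 = 2914 and Σi² = 208335 − 19019 = 189316.
2·189316 − 1·2914 = 375718.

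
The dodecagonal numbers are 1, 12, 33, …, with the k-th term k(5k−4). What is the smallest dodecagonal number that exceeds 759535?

762841

Solve n(5n−4) > 759535 for integer n.
The largest n with value ≤ 759535 is 390 (since 758940 ≤ 759535 < 762841), so the first above is n = 391, value 762841.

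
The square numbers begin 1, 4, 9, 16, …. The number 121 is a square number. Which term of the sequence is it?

11

We need n² = 121, so n = √121 = 11.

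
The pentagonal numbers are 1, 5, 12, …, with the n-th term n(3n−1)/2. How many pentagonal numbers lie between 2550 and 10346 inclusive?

The n-th pentagonal number is n(3n−1)/2.
Smallest index with value ≥ 2550: n = 42 (giving 2625).
Largest index with value ≤ 10346: n = 83 (giving 10292).
Indices 42 through 83: 42 terms.

42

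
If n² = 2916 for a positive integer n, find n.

54

We need n² = 2916, so n = √2916 = 54.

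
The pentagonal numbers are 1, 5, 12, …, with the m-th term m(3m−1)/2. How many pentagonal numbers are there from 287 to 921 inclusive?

11

The n-th pentagonal number is n(3n−1)/2.
Smallest index with value ≥ 287: n = 14 (giving 287).
Largest index with value ≤ 921: n = 24 (giving 852).
Indices 14 through 24: 11 terms.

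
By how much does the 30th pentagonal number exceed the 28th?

30·(3·30 − 1)/2 = 1335 and 28·(3·28 − 1)/2 = 1162.
Difference: 1335 − 1162 = 173.

173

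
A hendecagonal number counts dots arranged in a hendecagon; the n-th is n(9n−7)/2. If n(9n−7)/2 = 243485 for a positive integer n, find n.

Set n(9n−7)/2 = 243485, giving 9n² − 7n − 486970 = 0.
The discriminant is 49 + 72·243485 = 17530969, and √17530969 = 4187.
So n = (7 + 4187) / 18 = 4194/18 = 233.

233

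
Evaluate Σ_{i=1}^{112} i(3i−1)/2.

Σ i(3i−1)/2 = (3Σi² − Σi) / 2 over i = 1..112.
Σi = 6328 and Σi² = 474600.
(3·474600 − 1·6328) / 2 = 1417472/2 = 708736.

708736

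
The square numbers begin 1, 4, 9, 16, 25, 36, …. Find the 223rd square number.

49729

The 223rd square number is n² with n = 223.
223² = 49729.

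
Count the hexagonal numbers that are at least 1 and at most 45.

The n-th hexagonal number is n(2n−1).
Smallest index with value ≥ 1: n = 1 (giving 1).
Largest index with value ≤ 45: n = 5 (giving 45).
Indices 1 through 5: 5 terms.

5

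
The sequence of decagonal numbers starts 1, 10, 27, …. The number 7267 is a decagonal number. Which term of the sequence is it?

Set n(4n−3) = 7267, giving 4n² − 3n − 7267 = 0.
The discriminant is 9 + 16·7267 = 116281, and √116281 = 341.
So n = (3 + 341) / 8 = 344/8 = 43.

43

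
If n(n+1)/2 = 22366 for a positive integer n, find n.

Set n(n+1)/2 = 22366, giving n² + n − 44732 = 0.
The discriminant is 1 + 8·22366 = 178929, and √178929 = 423.
So n = (-1 + 423) / 2 = 422/2 = 211.
Check: 211·212/2 = 22366. ✓

211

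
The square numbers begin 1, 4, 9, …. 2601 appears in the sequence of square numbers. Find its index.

51

We need n² = 2601, so n = √2601 = 51.
Check: 51² = 2601. ✓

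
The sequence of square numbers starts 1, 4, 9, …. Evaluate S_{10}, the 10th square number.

The 10th square number is n² with n = 10.
10² = 100.

100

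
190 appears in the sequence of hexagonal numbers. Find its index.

10

Set n(2n−1) = 190, giving 2n² − n − 190 = 0.
The discriminant is 1 + 8·190 = 1521, and √1521 = 39.
So n = (1 + 39) / 4 = 40/4 = 10.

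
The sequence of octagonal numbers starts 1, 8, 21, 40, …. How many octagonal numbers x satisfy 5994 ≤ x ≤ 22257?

The n-th octagonal number is n(3n−2).
Smallest index with value ≥ 5994: n = 46 (giving 6256).
Largest index with value ≤ 22257: n = 86 (giving 22016).
Indices 46 through 86: 41 terms.

41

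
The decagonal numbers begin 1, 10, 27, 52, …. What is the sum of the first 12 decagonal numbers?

2366

Σ i(4i−3) = 4Σi² − 3Σi over i = 1..12.
Σi = 78 and Σi² = 650.
4·650 − 3·78 = 2366.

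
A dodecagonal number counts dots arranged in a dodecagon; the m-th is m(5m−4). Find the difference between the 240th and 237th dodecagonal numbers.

240·(5·240 − 4) = 287040 and 237·(5·237 − 4) = 279897.
Difference: 287040 − 279897 = 7143.

7143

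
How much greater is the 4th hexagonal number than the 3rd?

Consecutive hexagonal numbers differ by 4n − 3: here 4·4 − 3 = 13.

13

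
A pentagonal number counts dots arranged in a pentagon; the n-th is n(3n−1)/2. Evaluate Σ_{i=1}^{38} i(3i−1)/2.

Σ i(3i−1)/2 = (3Σi² − Σi) / 2 over i = 1..38.
Σi = 741 and Σi² = 19019.
(3·19019 − 1·741) / 2 = 56316/2 = 28158.

28158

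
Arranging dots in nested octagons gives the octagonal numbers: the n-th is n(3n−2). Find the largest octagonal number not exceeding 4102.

Solve n(3n−2) ≤ 4102 for integer n.
n = 37 gives 4033 ≤ 4102, while n = 38 gives 4256 > 4102; so the answer is 4033.

4033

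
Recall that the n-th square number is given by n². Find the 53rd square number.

The 53rd square number is n² with n = 53.
53² = 2809.

2809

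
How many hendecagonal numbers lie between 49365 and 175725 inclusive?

The n-th hendecagonal number is n(9n−7)/2.
Smallest index with value ≥ 49365: n = 106 (giving 50191).
Largest index with value ≤ 175725: n = 198 (giving 175725).
Indices 106 through 198: 93 terms.

93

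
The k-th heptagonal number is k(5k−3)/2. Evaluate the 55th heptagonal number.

7480

55·(5·55 − 3)/2 = 55·272/2 = 55·136 = 7480.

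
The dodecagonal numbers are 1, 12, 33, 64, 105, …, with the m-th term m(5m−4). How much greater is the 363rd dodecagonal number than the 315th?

162528

363·(5·363 − 4) = 657393 and 315·(5·315 − 4) = 494865.
Difference: 657393 − 494865 = 162528.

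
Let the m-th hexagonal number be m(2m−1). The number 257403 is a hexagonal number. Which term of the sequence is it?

Set n(2n−1) = 257403, giving 2n² − n − 257403 = 0.
So n = (1 + 1435) / 4 = 1436/4 = 359.
Check: 359·(2·359 − 1) = 257403. ✓

359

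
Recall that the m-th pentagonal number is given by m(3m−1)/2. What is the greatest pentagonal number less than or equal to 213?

210

Solve n(3n−1)/2 ≤ 213 for integer n.
n = 12 gives 210 ≤ 213, while n = 13 gives 247 > 213; so the answer is 210.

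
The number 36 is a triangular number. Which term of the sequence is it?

8

Set n(n+1)/2 = 36, giving n² + n − 72 = 0.
The discriminant is 1 + 8·36 = 289, and √289 = 17.
So n = (-1 + 17) / 2 = 16/2 = 8.
Check: 8·9/2 = 36. ✓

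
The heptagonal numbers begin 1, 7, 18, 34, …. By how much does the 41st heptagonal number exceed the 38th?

41·(5·41 − 3)/2 = 4141 and 38·(5·38 − 3)/2 = 3553.
Difference: 4141 − 3553 = 588.

588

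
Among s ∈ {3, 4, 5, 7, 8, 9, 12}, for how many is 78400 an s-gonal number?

1

s = 3: P(3, 395) = 78210 and P(3, 396) = 78606; 78400 is not s-gonal.
s = 4: P(4, 280) = 78400. ✓
s = 5: P(5, 228) = 77862 and P(5, 229) = 78547; 78400 is not s-gonal.
s = 7: P(7, 177) = 78057 and P(7, 178) = 78943; 78400 is not s-gonal.
s = 8: P(8, 161) = 77441 and P(8, 162) = 78408; 78400 is not s-gonal.
s = 9: P(9, 150) = 78375 and P(9, 151) = 79426; 78400 is not s-gonal.
s = 12: P(12, 125) = 77625 and P(12, 126) = 78876; 78400 is not s-gonal.
Hits: s ∈ {4} → 1.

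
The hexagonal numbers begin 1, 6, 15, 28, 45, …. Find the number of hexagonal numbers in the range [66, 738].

14

The n-th hexagonal number is n(2n−1).
Smallest index with value ≥ 66: n = 6 (giving 66).
Largest index with value ≤ 738: n = 19 (giving 703).
Indices 6 through 19: 14 terms.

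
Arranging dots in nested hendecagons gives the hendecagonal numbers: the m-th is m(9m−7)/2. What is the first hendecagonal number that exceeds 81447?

81540

Solve n(9n−7)/2 > 81447 for integer n.
The largest n with value ≤ 81447 is 134 (since 80333 ≤ 81447 < 81540), so the first above is n = 135, value 81540.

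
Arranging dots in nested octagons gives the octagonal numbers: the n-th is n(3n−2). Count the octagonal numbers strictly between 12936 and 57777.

73

The n-th octagonal number is n(3n−2).
Smallest index with value > 12936: n = 67 (giving 13333).
Largest index with value < 57777: n = 139 (giving 57685).
Indices 67 through 139: 73 terms.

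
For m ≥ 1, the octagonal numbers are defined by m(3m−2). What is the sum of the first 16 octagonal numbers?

Σ i(3i−2) = 3Σi² − 2Σi over i = 1..16.
Σi = 136 and Σi² = 1496.
3·1496 − 2·136 = 4216.

4216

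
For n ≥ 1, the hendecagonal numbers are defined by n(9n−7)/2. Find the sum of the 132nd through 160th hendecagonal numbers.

2776054

Σ i(9i−7)/2 = (9Σi² − 7Σi) / 2 over i = 132..160.
Σi = 12880 − 8646 = 4234 and Σi² = 1378160 − 757966 = 620194.
(9·620194 − 7·4234) / 2 = 5552108/2 = 2776054.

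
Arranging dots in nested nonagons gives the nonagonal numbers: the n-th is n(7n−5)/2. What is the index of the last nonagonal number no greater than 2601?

27

Solve n(7n−5)/2 ≤ 2601 for integer n.
n = 27 gives 2484 ≤ 2601, while n = 28 gives 2674 > 2601; so the answer is index 27.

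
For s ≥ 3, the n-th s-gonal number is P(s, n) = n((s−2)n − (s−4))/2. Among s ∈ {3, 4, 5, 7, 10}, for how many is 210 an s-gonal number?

2

s = 3: P(3, 20) = 210. ✓
s = 4: P(4, 14) = 196 and P(4, 15) = 225; 210 is not s-gonal.
s = 5: P(5, 12) = 210. ✓
s = 7: P(7, 9) = 189 and P(7, 10) = 235; 210 is not s-gonal.
s = 10: P(10, 7) = 175 and P(10, 8) = 232; 210 is not s-gonal.
Hits: s ∈ {3, 5} → 2.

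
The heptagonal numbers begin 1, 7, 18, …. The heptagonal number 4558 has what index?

Set n(5n−3)/2 = 4558, giving 5n² − 3n − 9116 = 0.
The discriminant is 9 + 40·4558 = 182329, and √182329 = 427.
So n = (3 + 427) / 10 = 430/10 = 43.
Check: 43·(5·43 − 3)/2 = 4558. ✓

43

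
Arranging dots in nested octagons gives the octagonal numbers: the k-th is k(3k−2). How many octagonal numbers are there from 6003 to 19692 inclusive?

36

The n-th octagonal number is n(3n−2).
Smallest index with value ≥ 6003: n = 46 (giving 6256).
Largest index with value ≤ 19692: n = 81 (giving 19521).
Indices 46 through 81: 36 terms.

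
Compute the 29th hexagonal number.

29·(2·29 − 1) = 29·57 = 1653.

1653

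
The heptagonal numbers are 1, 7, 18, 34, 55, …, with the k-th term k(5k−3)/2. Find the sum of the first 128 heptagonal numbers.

1755776

Σ i(5i−3)/2 = (5Σi² − 3Σi) / 2 over i = 1..128.
Σi = 8256 and Σi² = 707264.
(5·707264 − 3·8256) / 2 = 3511552/2 = 1755776.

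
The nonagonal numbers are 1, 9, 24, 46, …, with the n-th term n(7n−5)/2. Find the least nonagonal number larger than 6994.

Solve n(7n−5)/2 > 6994 for integer n.
The largest n with value ≤ 6994 is 45 (since 6975 ≤ 6994 < 7291), so the first above is n = 46, value 7291.

7291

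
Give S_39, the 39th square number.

The 39th square number is n² with n = 39.
39² = 1521.

1521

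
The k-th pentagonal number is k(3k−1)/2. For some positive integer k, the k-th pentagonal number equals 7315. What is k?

70

Set n(3n−1)/2 = 7315, giving 3n² − n − 14630 = 0.
So n = (1 + 419) / 6 = 420/6 = 70.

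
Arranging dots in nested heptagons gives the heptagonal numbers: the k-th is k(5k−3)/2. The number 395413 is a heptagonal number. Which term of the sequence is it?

Set n(5n−3)/2 = 395413, giving 5n² − 3n − 790826 = 0.
So n = (3 + 3977) / 10 = 3980/10 = 398.

398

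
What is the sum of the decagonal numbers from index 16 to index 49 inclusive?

Σ i(4i−3) = 4Σi² − 3Σi over i = 16..49.
Σi = 1225 − 120 = 1105 and Σi² = 40425 − 1240 = 39185.
4·39185 − 3·1105 = 153425.

153425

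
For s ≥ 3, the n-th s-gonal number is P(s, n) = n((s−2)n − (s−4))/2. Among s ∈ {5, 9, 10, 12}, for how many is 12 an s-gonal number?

s = 5: P(5, 3) = 12. ✓
s = 9: P(9, 2) = 9 and P(9, 3) = 24; 12 is not s-gonal.
s = 10: P(10, 2) = 10 and P(10, 3) = 27; 12 is not s-gonal.
s = 12: P(12, 2) = 12. ✓
Hits: s ∈ {5, 12} → 2.

2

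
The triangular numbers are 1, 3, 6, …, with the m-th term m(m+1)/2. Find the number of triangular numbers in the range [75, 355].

15

The n-th triangular number is n(n+1)/2.
Smallest index with value ≥ 75: n = 12 (giving 78).
Largest index with value ≤ 355: n = 26 (giving 351).
Indices 12 through 26: 15 terms.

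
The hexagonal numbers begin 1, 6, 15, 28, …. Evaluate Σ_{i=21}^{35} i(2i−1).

Σ i(2i−1) = 2Σi² − Σi over i = 21..35.
Σi = 630 − 210 = 420 and Σi² = 14910 − 2870 = 12040.
2·12040 − 1·420 = 23660.

23660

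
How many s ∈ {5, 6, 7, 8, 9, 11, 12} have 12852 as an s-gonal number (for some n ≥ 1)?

s = 5: P(5, 92) = 12650 and P(5, 93) = 12927; 12852 is not s-gonal.
s = 6: P(6, 80) = 12720 and P(6, 81) = 13041; 12852 is not s-gonal.
s = 7: P(7, 72) = 12852. ✓
s = 8: P(8, 65) = 12545 and P(8, 66) = 12936; 12852 is not s-gonal.
s = 9: P(9, 60) = 12450 and P(9, 61) = 12871; 12852 is not s-gonal.
s = 11: P(11, 53) = 12455 and P(11, 54) = 12933; 12852 is not s-gonal.
s = 12: P(12, 51) = 12801 and P(12, 52) = 13312; 12852 is not s-gonal.
Hits: s ∈ {7} → 1.

1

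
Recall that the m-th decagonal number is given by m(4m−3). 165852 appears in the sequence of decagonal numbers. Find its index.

Set n(4n−3) = 165852, giving 4n² − 3n − 165852 = 0.
The discriminant is 9 + 16·165852 = 2653641, and √2653641 = 1629.
So n = (3 + 1629) / 8 = 1632/8 = 204.
Check: 204·(4·204 − 3) = 165852. ✓

204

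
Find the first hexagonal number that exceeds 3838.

4005

Solve n(2n−1) > 3838 for integer n.
The largest n with value ≤ 3838 is 44 (since 3828 ≤ 3838 < 4005), so the first above is n = 45, value 4005.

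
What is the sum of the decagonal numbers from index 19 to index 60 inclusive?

Σ i(4i−3) = 4Σi² − 3Σi over i = 19..60.
Σi = 1830 − 171 = 1659 and Σi² = 73810 − 2109 = 71701.
4·71701 − 3·1659 = 281827.

281827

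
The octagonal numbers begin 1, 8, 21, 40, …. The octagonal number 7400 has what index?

Set n(3n−2) = 7400, giving 3n² − 2n − 7400 = 0.
The discriminant is 4 + 12·7400 = 88804, and √88804 = 298.
So n = (2 + 298) / 6 = 300/6 = 50.

50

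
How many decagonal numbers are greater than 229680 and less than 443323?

93

The n-th decagonal number is n(4n−3).
Smallest index with value > 229680: n = 241 (giving 231601).
Largest index with value < 443323: n = 333 (giving 442557).
Indices 241 through 333: 93 terms.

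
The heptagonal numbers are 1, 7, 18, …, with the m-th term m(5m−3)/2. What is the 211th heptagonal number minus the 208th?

3138

211·(5·211 − 3)/2 = 110986 and 208·(5·208 − 3)/2 = 107848.
Difference: 110986 − 107848 = 3138.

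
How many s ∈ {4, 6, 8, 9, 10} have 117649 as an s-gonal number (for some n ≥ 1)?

1

s = 4: P(4, 343) = 117649. ✓
s = 6: P(6, 242) = 116886 and P(6, 243) = 117855; 117649 is not s-gonal.
s = 8: P(8, 198) = 117216 and P(8, 199) = 118405; 117649 is not s-gonal.
s = 9: P(9, 183) = 116754 and P(9, 184) = 118036; 117649 is not s-gonal.
s = 10: P(10, 171) = 116451 and P(10, 172) = 117820; 117649 is not s-gonal.
Hits: s ∈ {4} → 1.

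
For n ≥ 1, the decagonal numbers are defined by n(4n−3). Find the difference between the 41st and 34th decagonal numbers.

2079

41·(4·41 − 3) = 6601 and 34·(4·34 − 3) = 4522.
Difference: 6601 − 4522 = 2079.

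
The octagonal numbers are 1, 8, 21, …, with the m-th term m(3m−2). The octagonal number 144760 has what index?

220

Set n(3n−2) = 144760, giving 3n² − 2n − 144760 = 0.
The discriminant is 4 + 12·144760 = 1737124, and √1737124 = 1318.
So n = (2 + 1318) / 6 = 1320/6 = 220.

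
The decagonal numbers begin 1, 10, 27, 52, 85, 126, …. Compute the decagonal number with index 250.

The 250th decagonal number is n(4n−3) with n = 250.
250·(4·250 − 3) = 250·997 = 249250.

249250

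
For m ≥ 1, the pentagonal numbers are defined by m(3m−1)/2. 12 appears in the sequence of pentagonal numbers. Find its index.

3

Set n(3n−1)/2 = 12, giving 3n² − n − 24 = 0.
So n = (1 + 17) / 6 = 18/6 = 3.
Check: 3·(3·3 − 1)/2 = 12. ✓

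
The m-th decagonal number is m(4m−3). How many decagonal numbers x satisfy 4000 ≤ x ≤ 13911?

The n-th decagonal number is n(4n−3).
Smallest index with value ≥ 4000: n = 32 (giving 4000).
Largest index with value ≤ 13911: n = 59 (giving 13747).
Indices 32 through 59: 28 terms.

28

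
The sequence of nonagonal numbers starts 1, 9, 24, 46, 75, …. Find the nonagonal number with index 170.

100725

The 170th nonagonal number is n(7n−5)/2 with n = 170.
170·(7·170 − 5)/2 = 170·1185/2 = 100725.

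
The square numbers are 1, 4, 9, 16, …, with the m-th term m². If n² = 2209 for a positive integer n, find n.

We need n² = 2209, so n = √2209 = 47.
Check: 47² = 2209. ✓

47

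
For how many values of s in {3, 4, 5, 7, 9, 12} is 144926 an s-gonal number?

1

s = 3: P(3, 537) = 144453 and P(3, 538) = 144991; 144926 is not s-gonal.
s = 4: P(4, 380) = 144400 and P(4, 381) = 145161; 144926 is not s-gonal.
s = 5: P(5, 311) = 144926. ✓
s = 7: P(7, 241) = 144841 and P(7, 242) = 146047; 144926 is not s-gonal.
s = 9: P(9, 203) = 143724 and P(9, 204) = 145146; 144926 is not s-gonal.
s = 12: P(12, 170) = 143820 and P(12, 171) = 145521; 144926 is not s-gonal.
Hits: s ∈ {5} → 1.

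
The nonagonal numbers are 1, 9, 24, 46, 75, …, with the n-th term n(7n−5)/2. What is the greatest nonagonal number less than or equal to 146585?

146575

Solve n(7n−5)/2 ≤ 146585 for integer n.
n = 205 gives 146575 ≤ 146585, while n = 206 gives 148011 > 146585; so the answer is 146575.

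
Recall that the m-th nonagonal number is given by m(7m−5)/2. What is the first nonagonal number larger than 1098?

1216

Solve n(7n−5)/2 > 1098 for integer n.
The largest n with value ≤ 1098 is 18 (since 1089 ≤ 1098 < 1216), so the first above is n = 19, value 1216.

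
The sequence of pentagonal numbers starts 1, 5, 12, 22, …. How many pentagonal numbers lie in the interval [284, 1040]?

13

The n-th pentagonal number is n(3n−1)/2.
Smallest index with value ≥ 284: n = 14 (giving 287).
Largest index with value ≤ 1040: n = 26 (giving 1001).
Indices 14 through 26: 13 terms.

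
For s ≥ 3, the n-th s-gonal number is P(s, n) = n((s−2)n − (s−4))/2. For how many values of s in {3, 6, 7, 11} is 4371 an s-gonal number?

2

s = 3: P(3, 93) = 4371. ✓
s = 6: P(6, 47) = 4371. ✓
s = 7: P(7, 42) = 4347 and P(7, 43) = 4558; 4371 is not s-gonal.
s = 11: P(11, 31) = 4216 and P(11, 32) = 4496; 4371 is not s-gonal.
Hits: s ∈ {3, 6} → 2.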